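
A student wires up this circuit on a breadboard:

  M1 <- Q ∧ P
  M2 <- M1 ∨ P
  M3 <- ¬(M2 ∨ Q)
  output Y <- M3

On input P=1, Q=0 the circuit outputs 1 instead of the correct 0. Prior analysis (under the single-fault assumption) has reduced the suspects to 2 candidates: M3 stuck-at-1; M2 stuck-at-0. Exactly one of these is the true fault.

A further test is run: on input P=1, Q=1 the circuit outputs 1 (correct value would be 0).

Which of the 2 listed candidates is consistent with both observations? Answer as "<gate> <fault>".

M3 stuck-at-1

Evaluate each candidate on input P=1, Q=1:
  M3 stuck-at-1: M1=1, M2=1, M3=1 [stuck-at-1] → 1 — matches
  M2 stuck-at-0: M1=1, M2=0 [stuck-at-0], M3=0 → 0 — eliminated
Only M3 stuck-at-1 reproduces the observed 1.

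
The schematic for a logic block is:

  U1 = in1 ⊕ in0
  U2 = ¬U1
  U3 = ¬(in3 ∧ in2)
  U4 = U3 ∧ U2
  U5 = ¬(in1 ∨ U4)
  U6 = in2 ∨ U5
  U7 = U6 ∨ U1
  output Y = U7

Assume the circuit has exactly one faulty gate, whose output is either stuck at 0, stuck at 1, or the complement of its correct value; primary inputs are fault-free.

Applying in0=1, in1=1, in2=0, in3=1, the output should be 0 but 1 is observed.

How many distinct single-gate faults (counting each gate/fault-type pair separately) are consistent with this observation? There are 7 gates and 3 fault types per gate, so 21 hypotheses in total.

8

Fault-free: U1=0, U2=1, U3=1, U4=1, U5=0, U6=0, U7=0 → 0. Observed 1.
  U1: stuck-at-1, inverted output ✓; others ✗
  U2: none of the 3 fault types match ✗
  U3: none of the 3 fault types match ✗
  U4: none of the 3 fault types match ✗
  U5: stuck-at-1, inverted output ✓; others ✗
  U6: stuck-at-1, inverted output ✓; others ✗
  U7: stuck-at-1, inverted output ✓; others ✗
Consistent faults: {U1 stuck-at-1, U1 inverted output, U5 stuck-at-1, U5 inverted output, U6 stuck-at-1, U6 inverted output, U7 stuck-at-1, U7 inverted output} — 8 in all.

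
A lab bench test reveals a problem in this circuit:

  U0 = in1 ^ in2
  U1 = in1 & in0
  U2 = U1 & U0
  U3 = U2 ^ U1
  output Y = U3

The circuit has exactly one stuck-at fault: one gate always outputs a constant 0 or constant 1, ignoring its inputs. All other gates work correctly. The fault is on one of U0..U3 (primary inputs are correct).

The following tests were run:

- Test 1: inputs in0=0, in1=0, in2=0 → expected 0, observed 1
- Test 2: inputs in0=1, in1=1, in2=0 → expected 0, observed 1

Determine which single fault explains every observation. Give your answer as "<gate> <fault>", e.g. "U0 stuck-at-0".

Fault-free values for test 1 (in0=0, in1=0, in2=0): U0=0, U1=0, U2=0, U3=0, giving Y=0. Observed 1.
Test 1: faults giving observed 1 are {U1 stuck-at-1, U2 stuck-at-1, U3 stuck-at-1}.
Test 2 (in0=1, in1=1, in2=0): fault-free U0=1, U1=1, U2=1, U3=0 → 0; observed 1. Eliminates U1 stuck-at-1, U2 stuck-at-1.
Only U3 stuck-at-1 is consistent with every test.

U3 stuck-at-1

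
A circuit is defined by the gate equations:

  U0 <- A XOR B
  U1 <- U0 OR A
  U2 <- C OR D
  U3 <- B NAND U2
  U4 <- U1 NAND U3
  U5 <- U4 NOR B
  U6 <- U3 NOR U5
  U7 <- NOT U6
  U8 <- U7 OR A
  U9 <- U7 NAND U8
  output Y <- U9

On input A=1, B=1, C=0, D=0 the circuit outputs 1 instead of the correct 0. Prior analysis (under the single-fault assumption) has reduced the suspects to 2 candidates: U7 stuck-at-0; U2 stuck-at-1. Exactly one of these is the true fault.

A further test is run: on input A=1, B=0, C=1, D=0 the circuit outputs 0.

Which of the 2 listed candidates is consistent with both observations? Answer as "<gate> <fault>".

Evaluate each candidate on input A=1, B=0, C=1, D=0:
  U7 stuck-at-0: U0=1, U1=1, U2=1, U3=1, U4=0, U5=1, U6=0, U7=0 [stuck-at-0], U8=1, U9=1 → 1 — eliminated
  U2 stuck-at-1: U0=1, U1=1, U2=1 [stuck-at-1], U3=1, U4=0, U5=1, U6=0, U7=1, U8=1, U9=0 → 0 — matches
Only U2 stuck-at-1 reproduces the observed 0.

U2 stuck-at-1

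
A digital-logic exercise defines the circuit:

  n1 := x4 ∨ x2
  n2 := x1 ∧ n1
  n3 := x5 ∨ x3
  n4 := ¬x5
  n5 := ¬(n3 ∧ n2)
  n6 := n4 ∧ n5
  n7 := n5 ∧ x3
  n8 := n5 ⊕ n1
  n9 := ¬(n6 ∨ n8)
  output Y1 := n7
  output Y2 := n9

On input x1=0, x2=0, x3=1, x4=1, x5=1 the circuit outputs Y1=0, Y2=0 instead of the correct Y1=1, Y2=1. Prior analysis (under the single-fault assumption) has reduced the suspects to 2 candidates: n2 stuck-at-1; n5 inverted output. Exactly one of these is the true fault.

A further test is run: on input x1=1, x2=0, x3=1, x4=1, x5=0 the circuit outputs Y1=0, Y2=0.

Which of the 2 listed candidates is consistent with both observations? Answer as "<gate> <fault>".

Evaluate each candidate on input x1=1, x2=0, x3=1, x4=1, x5=0:
  n2 stuck-at-1: n1=1, n2=1 [stuck-at-1], n3=1, n4=1, n5=0, n6=0, n7=0, n8=1, n9=0 → Y1=0, Y2=0 — matches
  n5 inverted output: n1=1, n2=1, n3=1, n4=1, n5=1 [inverted output], n6=1, n7=1, n8=0, n9=0 → Y1=1, Y2=0 — eliminated
Only n2 stuck-at-1 reproduces the observed Y1=0, Y2=0.

n2 stuck-at-1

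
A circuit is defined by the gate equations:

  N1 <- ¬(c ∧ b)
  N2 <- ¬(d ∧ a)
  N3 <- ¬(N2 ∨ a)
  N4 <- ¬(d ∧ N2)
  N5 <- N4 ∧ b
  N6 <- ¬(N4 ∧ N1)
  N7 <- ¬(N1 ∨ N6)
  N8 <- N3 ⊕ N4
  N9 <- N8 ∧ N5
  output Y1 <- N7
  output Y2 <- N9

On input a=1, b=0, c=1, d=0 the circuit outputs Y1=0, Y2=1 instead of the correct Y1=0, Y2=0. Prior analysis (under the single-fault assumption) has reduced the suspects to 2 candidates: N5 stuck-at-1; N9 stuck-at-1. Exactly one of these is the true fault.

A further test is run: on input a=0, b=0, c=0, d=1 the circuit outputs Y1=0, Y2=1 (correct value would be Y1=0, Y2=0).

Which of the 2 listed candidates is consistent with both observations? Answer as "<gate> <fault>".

N9 stuck-at-1

Evaluate each candidate on input a=0, b=0, c=0, d=1:
  N5 stuck-at-1: N1=1, N2=1, N3=0, N4=0, N5=1 [stuck-at-1], N6=1, N7=0, N8=0, N9=0 → Y1=0, Y2=0 — eliminated
  N9 stuck-at-1: N1=1, N2=1, N3=0, N4=0, N5=0, N6=1, N7=0, N8=0, N9=1 [stuck-at-1] → Y1=0, Y2=1 — matches
Only N9 stuck-at-1 reproduces the observed Y1=0, Y2=1.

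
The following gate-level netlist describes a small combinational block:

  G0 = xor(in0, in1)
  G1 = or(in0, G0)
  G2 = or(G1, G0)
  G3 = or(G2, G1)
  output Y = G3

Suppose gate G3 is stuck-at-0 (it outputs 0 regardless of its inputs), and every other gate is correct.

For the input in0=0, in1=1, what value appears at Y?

0

Propagate with G3 forced: G0=1, G1=1, G2=1, G3=0 [stuck-at-0].
So Y = 0. (Without the fault it would be 1.)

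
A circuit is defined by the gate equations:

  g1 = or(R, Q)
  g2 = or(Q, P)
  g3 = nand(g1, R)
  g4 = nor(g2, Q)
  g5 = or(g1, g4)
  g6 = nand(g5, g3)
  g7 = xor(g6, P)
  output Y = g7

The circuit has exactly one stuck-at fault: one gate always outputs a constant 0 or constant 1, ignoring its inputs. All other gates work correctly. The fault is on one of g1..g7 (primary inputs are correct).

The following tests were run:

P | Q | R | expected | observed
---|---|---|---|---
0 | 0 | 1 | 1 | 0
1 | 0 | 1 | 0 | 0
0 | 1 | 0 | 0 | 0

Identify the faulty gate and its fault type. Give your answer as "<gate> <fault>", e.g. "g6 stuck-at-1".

g7 stuck-at-0

Fault-free values for test 1 (P=0, Q=0, R=1): g1=1, g2=0, g3=0, g4=1, g5=1, g6=1, g7=1, giving Y=1. Observed 0.
Test 1: faults giving observed 0 are {g1 stuck-at-0, g3 stuck-at-1, g6 stuck-at-0, g7 stuck-at-0}.
Test 2 (P=1, Q=0, R=1): fault-free g1=1, g2=1, g3=0, g4=0, g5=1, g6=1, g7=0 → 0; observed 0. Eliminates g3 stuck-at-1, g6 stuck-at-0.
Test 3 (P=0, Q=1, R=0): fault-free g1=1, g2=1, g3=1, g4=0, g5=1, g6=0, g7=0 → 0; observed 0. Eliminates g1 stuck-at-0.
Only g7 stuck-at-0 is consistent with every test.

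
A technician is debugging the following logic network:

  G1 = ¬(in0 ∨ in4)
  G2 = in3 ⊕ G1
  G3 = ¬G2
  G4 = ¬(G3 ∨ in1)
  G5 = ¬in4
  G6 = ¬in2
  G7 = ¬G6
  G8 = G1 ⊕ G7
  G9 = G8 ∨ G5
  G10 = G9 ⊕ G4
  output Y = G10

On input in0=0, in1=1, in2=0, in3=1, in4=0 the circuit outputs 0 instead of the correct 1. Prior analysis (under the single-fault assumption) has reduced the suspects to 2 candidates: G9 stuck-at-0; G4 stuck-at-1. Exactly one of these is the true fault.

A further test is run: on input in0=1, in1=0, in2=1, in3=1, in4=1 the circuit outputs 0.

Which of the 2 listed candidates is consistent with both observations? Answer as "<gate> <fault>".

G4 stuck-at-1

Evaluate each candidate on input in0=1, in1=0, in2=1, in3=1, in4=1:
  G9 stuck-at-0: G1=0, G2=1, G3=0, G4=1, G5=0, G6=0, G7=1, G8=1, G9=0 [stuck-at-0], G10=1 → 1 — eliminated
  G4 stuck-at-1: G1=0, G2=1, G3=0, G4=1 [stuck-at-1], G5=0, G6=0, G7=1, G8=1, G9=1, G10=0 → 0 — matches
Only G4 stuck-at-1 reproduces the observed 0.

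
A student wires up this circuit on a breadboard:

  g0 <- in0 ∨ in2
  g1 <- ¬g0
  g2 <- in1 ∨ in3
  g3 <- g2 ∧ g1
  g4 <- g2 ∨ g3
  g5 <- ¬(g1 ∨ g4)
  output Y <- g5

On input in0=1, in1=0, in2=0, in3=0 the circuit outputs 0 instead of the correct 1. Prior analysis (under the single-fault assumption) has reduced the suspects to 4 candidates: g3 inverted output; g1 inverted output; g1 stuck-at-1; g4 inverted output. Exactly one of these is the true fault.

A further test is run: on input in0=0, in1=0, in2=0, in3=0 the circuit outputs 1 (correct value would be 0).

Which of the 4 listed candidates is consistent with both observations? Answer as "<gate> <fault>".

g1 inverted output

Evaluate each candidate on input in0=0, in1=0, in2=0, in3=0:
  g3 inverted output: g0=0, g1=1, g2=0, g3=1 [inverted output], g4=1, g5=0 → 0 — eliminated
  g1 inverted output: g0=0, g1=0 [inverted output], g2=0, g3=0, g4=0, g5=1 → 1 — matches
  g1 stuck-at-1: g0=0, g1=1 [stuck-at-1], g2=0, g3=0, g4=0, g5=0 → 0 — eliminated
  g4 inverted output: g0=0, g1=1, g2=0, g3=0, g4=1 [inverted output], g5=0 → 0 — eliminated
Only g1 inverted output reproduces the observed 1.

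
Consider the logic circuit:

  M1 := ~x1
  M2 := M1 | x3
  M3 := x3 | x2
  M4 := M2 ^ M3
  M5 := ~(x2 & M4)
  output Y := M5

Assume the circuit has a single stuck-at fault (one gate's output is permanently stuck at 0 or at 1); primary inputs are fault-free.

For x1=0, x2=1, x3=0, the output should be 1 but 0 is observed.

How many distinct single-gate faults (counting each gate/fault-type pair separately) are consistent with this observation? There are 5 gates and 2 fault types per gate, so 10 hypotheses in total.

5

Fault-free: M1=1, M2=1, M3=1, M4=0, M5=1 → 1. Observed 0.
  M1 stuck-at-0: output 0 ✓
  M1 stuck-at-1: output 1 ✗
  M2 stuck-at-0: output 0 ✓
  M2 stuck-at-1: output 1 ✗
  M3 stuck-at-0: output 0 ✓
  M3 stuck-at-1: output 1 ✗
  M4 stuck-at-0: output 1 ✗
  M4 stuck-at-1: output 0 ✓
  M5 stuck-at-0: output 0 ✓
  M5 stuck-at-1: output 1 ✗
Consistent faults: {M1 stuck-at-0, M2 stuck-at-0, M3 stuck-at-0, M4 stuck-at-1, M5 stuck-at-0} — 5 in all.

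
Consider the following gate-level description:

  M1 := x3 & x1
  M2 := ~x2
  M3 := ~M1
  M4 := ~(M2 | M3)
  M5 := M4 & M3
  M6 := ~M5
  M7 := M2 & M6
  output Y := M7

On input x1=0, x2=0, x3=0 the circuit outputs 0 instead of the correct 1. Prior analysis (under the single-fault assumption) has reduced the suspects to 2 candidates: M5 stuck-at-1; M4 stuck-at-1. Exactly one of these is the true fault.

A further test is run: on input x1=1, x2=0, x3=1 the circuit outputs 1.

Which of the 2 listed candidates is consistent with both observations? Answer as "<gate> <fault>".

M4 stuck-at-1

Evaluate each candidate on input x1=1, x2=0, x3=1:
  M5 stuck-at-1: M1=1, M2=1, M3=0, M4=0, M5=1 [stuck-at-1], M6=0, M7=0 → 0 — eliminated
  M4 stuck-at-1: M1=1, M2=1, M3=0, M4=1 [stuck-at-1], M5=0, M6=1, M7=1 → 1 — matches
Only M4 stuck-at-1 reproduces the observed 1.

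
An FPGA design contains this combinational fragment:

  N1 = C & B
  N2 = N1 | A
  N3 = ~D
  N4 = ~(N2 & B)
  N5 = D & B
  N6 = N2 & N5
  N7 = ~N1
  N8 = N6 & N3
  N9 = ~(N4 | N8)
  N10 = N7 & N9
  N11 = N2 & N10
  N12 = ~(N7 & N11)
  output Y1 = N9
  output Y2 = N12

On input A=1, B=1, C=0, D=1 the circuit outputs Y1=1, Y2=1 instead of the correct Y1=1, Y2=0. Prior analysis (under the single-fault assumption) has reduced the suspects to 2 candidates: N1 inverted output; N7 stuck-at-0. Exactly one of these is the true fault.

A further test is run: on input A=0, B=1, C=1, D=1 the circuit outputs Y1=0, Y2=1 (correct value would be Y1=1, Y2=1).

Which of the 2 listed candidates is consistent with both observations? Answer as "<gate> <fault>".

N1 inverted output

Evaluate each candidate on input A=0, B=1, C=1, D=1:
  N1 inverted output: N1=0 [inverted output], N2=0, N3=0, N4=1, N5=1, N6=0, N7=1, N8=0, N9=0, N10=0, N11=0, N12=1 → Y1=0, Y2=1 — matches
  N7 stuck-at-0: N1=1, N2=1, N3=0, N4=0, N5=1, N6=1, N7=0 [stuck-at-0], N8=0, N9=1, N10=0, N11=0, N12=1 → Y1=1, Y2=1 — eliminated
Only N1 inverted output reproduces the observed Y1=0, Y2=1.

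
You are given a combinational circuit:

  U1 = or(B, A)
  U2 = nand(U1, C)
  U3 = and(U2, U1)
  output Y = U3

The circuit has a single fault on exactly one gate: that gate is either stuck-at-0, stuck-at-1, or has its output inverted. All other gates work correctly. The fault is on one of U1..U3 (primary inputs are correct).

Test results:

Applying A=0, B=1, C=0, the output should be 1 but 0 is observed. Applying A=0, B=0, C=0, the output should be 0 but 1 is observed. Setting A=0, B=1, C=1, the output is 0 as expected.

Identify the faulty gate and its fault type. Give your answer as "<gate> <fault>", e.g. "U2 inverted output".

Fault-free values for test 1 (A=0, B=1, C=0): U1=1, U2=1, U3=1, giving Y=1. Observed 0.
Test 1: faults giving observed 0 are {U1 stuck-at-0, U1 inverted output, U2 stuck-at-0, U2 inverted output, U3 stuck-at-0, U3 inverted output}.
Test 2 (A=0, B=0, C=0): fault-free U1=0, U2=1, U3=0 → 0; observed 1. Eliminates U1 stuck-at-0, U2 stuck-at-0, U2 inverted output, U3 stuck-at-0.
Test 3 (A=0, B=1, C=1): fault-free U1=1, U2=0, U3=0 → 0; observed 0. Eliminates U3 inverted output.
Only U1 inverted output is consistent with every test.

U1 inverted output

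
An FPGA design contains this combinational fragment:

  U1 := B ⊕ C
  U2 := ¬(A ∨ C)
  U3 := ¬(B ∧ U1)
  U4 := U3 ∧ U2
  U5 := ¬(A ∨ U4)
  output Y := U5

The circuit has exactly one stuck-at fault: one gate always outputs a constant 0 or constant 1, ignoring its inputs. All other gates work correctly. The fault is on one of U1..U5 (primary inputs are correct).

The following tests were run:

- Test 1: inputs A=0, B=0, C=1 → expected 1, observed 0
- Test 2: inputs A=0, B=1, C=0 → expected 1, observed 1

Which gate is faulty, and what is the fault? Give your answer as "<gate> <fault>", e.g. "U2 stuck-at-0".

U2 stuck-at-1

Fault-free values for test 1 (A=0, B=0, C=1): U1=1, U2=0, U3=1, U4=0, U5=1, giving Y=1. Observed 0.
Test 1: faults giving observed 0 are {U2 stuck-at-1, U4 stuck-at-1, U5 stuck-at-0}.
Test 2 (A=0, B=1, C=0): fault-free U1=1, U2=1, U3=0, U4=0, U5=1 → 1; observed 1. Eliminates U4 stuck-at-1, U5 stuck-at-0.
Only U2 stuck-at-1 is consistent with every test.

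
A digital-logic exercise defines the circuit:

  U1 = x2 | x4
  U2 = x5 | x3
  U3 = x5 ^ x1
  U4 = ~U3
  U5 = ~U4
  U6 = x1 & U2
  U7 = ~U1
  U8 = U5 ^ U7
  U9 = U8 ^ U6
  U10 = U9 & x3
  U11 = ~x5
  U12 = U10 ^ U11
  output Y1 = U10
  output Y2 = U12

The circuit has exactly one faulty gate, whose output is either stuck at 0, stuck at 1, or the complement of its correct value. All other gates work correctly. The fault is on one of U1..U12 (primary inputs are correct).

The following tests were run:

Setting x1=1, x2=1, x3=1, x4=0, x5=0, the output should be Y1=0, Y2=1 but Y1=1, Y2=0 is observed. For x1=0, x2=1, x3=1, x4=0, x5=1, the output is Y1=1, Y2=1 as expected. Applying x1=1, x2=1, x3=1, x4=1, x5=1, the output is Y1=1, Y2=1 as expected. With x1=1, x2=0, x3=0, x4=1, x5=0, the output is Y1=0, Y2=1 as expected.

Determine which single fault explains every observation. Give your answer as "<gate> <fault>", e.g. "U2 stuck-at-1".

U9 stuck-at-1

Fault-free values for test 1 (x1=1, x2=1, x3=1, x4=0, x5=0): U1=1, U2=1, U3=1, U4=0, U5=1, U6=1, U7=0, U8=1, U9=0, U10=0, U11=1, U12=1, giving Y1=0, Y2=1. Observed Y1=1, Y2=0.
Test 1: faults giving observed Y1=1, Y2=0 are {U1 stuck-at-0, U1 inverted output, U2 stuck-at-0, U2 inverted output, U3 stuck-at-0, U3 inverted output, U4 stuck-at-1, U4 inverted output, U5 stuck-at-0, U5 inverted output, U6 stuck-at-0, U6 inverted output, U7 stuck-at-1, U7 inverted output, U8 stuck-at-0, U8 inverted output, U9 stuck-at-1, U9 inverted output, U10 stuck-at-1, U10 inverted output}.
Test 2 (x1=0, x2=1, x3=1, x4=0, x5=1): fault-free U1=1, U2=1, U3=1, U4=0, U5=1, U6=0, U7=0, U8=1, U9=1, U10=1, U11=0, U12=1 → Y1=1, Y2=1; observed Y1=1, Y2=1. Eliminates U1 stuck-at-0, U1 inverted output, U3 stuck-at-0, U3 inverted output, U4 stuck-at-1, U4 inverted output, U5 stuck-at-0, U5 inverted output, U6 inverted output, U7 stuck-at-1, U7 inverted output, U8 stuck-at-0, U8 inverted output, U9 inverted output, U10 inverted output.
Test 3 (x1=1, x2=1, x3=1, x4=1, x5=1): fault-free U1=1, U2=1, U3=0, U4=1, U5=0, U6=1, U7=0, U8=0, U9=1, U10=1, U11=0, U12=1 → Y1=1, Y2=1; observed Y1=1, Y2=1. Eliminates U2 stuck-at-0, U2 inverted output, U6 stuck-at-0.
Test 4 (x1=1, x2=0, x3=0, x4=1, x5=0): fault-free U1=1, U2=0, U3=1, U4=0, U5=1, U6=0, U7=0, U8=1, U9=1, U10=0, U11=1, U12=1 → Y1=0, Y2=1; observed Y1=0, Y2=1. Eliminates U10 stuck-at-1.
Only U9 stuck-at-1 is consistent with every test.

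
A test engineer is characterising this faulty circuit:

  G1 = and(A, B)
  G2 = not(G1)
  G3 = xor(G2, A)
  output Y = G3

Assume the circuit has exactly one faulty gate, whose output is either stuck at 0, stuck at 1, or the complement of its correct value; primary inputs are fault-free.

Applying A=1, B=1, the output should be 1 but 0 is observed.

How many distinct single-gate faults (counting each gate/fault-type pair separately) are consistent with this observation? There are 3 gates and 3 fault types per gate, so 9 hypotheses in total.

Fault-free: G1=1, G2=0, G3=1 → 1. Observed 0.
  G1 stuck-at-0: output 0 ✓
  G1 stuck-at-1: output 1 ✗
  G1 inverted output: output 0 ✓
  G2 stuck-at-0: output 1 ✗
  G2 stuck-at-1: output 0 ✓
  G2 inverted output: output 0 ✓
  G3 stuck-at-0: output 0 ✓
  G3 stuck-at-1: output 1 ✗
  G3 inverted output: output 0 ✓
Consistent faults: {G1 stuck-at-0, G1 inverted output, G2 stuck-at-1, G2 inverted output, G3 stuck-at-0, G3 inverted output} — 6 in all.

6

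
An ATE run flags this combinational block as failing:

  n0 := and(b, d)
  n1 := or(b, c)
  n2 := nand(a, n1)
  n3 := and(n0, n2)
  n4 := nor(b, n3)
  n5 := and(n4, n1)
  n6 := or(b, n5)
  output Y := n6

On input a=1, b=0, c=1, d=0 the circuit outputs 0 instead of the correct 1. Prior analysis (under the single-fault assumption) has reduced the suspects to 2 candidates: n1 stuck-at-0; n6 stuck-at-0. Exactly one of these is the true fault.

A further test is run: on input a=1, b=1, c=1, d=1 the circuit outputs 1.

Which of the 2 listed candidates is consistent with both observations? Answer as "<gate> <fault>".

n1 stuck-at-0

Evaluate each candidate on input a=1, b=1, c=1, d=1:
  n1 stuck-at-0: n0=1, n1=0 [stuck-at-0], n2=1, n3=1, n4=0, n5=0, n6=1 → 1 — matches
  n6 stuck-at-0: n0=1, n1=1, n2=0, n3=0, n4=0, n5=0, n6=0 [stuck-at-0] → 0 — eliminated
Only n1 stuck-at-0 reproduces the observed 1.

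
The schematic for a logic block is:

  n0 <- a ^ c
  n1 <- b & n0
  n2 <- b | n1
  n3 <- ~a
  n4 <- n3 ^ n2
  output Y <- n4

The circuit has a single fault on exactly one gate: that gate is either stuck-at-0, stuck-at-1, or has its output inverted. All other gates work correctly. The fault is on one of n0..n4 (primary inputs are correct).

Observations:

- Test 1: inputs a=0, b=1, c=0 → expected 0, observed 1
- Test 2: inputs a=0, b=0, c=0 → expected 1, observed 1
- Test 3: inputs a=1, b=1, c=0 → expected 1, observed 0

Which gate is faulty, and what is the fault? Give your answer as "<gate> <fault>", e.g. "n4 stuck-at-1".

Fault-free values for test 1 (a=0, b=1, c=0): n0=0, n1=0, n2=1, n3=1, n4=0, giving Y=0. Observed 1.
Test 1: faults giving observed 1 are {n2 stuck-at-0, n2 inverted output, n3 stuck-at-0, n3 inverted output, n4 stuck-at-1, n4 inverted output}.
Test 2 (a=0, b=0, c=0): fault-free n0=0, n1=0, n2=0, n3=1, n4=1 → 1; observed 1. Eliminates n2 inverted output, n3 stuck-at-0, n3 inverted output, n4 inverted output.
Test 3 (a=1, b=1, c=0): fault-free n0=1, n1=1, n2=1, n3=0, n4=1 → 1; observed 0. Eliminates n4 stuck-at-1.
Only n2 stuck-at-0 is consistent with every test.

n2 stuck-at-0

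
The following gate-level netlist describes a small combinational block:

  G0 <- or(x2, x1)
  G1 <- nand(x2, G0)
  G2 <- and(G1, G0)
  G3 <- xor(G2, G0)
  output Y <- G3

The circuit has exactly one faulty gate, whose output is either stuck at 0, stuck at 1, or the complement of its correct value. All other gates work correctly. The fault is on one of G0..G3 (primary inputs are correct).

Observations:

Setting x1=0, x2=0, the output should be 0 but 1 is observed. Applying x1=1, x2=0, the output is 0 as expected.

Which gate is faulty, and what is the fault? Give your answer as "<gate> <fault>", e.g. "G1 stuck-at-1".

Fault-free values for test 1 (x1=0, x2=0): G0=0, G1=1, G2=0, G3=0, giving Y=0. Observed 1.
Test 1: faults giving observed 1 are {G2 stuck-at-1, G2 inverted output, G3 stuck-at-1, G3 inverted output}.
Test 2 (x1=1, x2=0): fault-free G0=1, G1=1, G2=1, G3=0 → 0; observed 0. Eliminates G2 inverted output, G3 stuck-at-1, G3 inverted output.
Only G2 stuck-at-1 is consistent with every test.

G2 stuck-at-1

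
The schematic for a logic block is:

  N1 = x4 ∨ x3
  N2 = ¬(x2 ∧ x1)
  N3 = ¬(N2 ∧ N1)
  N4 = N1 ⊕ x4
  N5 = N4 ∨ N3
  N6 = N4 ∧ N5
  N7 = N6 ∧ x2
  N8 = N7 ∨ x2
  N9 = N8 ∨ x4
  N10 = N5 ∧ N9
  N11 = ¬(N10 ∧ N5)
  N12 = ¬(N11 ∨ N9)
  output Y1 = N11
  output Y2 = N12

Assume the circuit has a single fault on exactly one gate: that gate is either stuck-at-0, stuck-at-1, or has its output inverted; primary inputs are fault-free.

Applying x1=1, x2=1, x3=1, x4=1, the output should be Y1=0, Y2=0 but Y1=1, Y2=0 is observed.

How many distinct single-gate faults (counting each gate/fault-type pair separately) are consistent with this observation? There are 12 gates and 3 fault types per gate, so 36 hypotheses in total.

Fault-free: N1=1, N2=0, N3=1, N4=0, N5=1, N6=0, N7=0, N8=1, N9=1, N10=1, N11=0, N12=0 → Y1=0, Y2=0. Observed Y1=1, Y2=0.
  N1: none of the 3 fault types match ✗
  N2: stuck-at-1, inverted output ✓; others ✗
  N3: stuck-at-0, inverted output ✓; others ✗
  N4: none of the 3 fault types match ✗
  N5: stuck-at-0, inverted output ✓; others ✗
  N6: none of the 3 fault types match ✗
  N7: none of the 3 fault types match ✗
  N8: none of the 3 fault types match ✗
  N9: stuck-at-0, inverted output ✓; others ✗
  N10: stuck-at-0, inverted output ✓; others ✗
  N11: stuck-at-1, inverted output ✓; others ✗
  N12: none of the 3 fault types match ✗
Consistent faults: {N2 stuck-at-1, N2 inverted output, N3 stuck-at-0, N3 inverted output, N5 stuck-at-0, N5 inverted output, N9 stuck-at-0, N9 inverted output, N10 stuck-at-0, N10 inverted output, N11 stuck-at-1, N11 inverted output} — 12 in all.

12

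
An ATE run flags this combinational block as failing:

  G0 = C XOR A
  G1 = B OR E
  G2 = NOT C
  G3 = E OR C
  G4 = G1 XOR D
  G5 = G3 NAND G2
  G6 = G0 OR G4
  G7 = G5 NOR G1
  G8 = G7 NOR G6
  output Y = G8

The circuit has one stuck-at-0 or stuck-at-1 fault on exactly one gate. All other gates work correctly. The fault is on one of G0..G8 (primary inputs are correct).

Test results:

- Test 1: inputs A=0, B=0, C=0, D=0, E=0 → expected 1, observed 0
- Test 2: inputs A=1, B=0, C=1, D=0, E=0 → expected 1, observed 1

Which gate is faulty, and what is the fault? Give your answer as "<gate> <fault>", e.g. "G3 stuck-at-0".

Fault-free values for test 1 (A=0, B=0, C=0, D=0, E=0): G0=0, G1=0, G2=1, G3=0, G4=0, G5=1, G6=0, G7=0, G8=1, giving Y=1. Observed 0.
Test 1: faults giving observed 0 are {G0 stuck-at-1, G1 stuck-at-1, G3 stuck-at-1, G4 stuck-at-1, G5 stuck-at-0, G6 stuck-at-1, G7 stuck-at-1, G8 stuck-at-0}.
Test 2 (A=1, B=0, C=1, D=0, E=0): fault-free G0=0, G1=0, G2=0, G3=1, G4=0, G5=1, G6=0, G7=0, G8=1 → 1; observed 1. Eliminates G0 stuck-at-1, G1 stuck-at-1, G4 stuck-at-1, G5 stuck-at-0, G6 stuck-at-1, G7 stuck-at-1, G8 stuck-at-0.
Only G3 stuck-at-1 is consistent with every test.

G3 stuck-at-1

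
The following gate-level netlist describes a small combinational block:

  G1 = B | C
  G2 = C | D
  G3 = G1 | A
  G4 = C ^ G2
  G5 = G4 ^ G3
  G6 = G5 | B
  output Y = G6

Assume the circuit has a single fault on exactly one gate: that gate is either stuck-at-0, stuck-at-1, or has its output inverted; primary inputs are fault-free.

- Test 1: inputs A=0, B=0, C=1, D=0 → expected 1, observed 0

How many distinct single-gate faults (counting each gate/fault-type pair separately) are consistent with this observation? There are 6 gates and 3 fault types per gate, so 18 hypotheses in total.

12

Fault-free: G1=1, G2=1, G3=1, G4=0, G5=1, G6=1 → 1. Observed 0.
  G1: stuck-at-0, inverted output ✓; others ✗
  G2: stuck-at-0, inverted output ✓; others ✗
  G3: stuck-at-0, inverted output ✓; others ✗
  G4: stuck-at-1, inverted output ✓; others ✗
  G5: stuck-at-0, inverted output ✓; others ✗
  G6: stuck-at-0, inverted output ✓; others ✗
Consistent faults: {G1 stuck-at-0, G1 inverted output, G2 stuck-at-0, G2 inverted output, G3 stuck-at-0, G3 inverted output, G4 stuck-at-1, G4 inverted output, G5 stuck-at-0, G5 inverted output, G6 stuck-at-0, G6 inverted output} — 12 in all.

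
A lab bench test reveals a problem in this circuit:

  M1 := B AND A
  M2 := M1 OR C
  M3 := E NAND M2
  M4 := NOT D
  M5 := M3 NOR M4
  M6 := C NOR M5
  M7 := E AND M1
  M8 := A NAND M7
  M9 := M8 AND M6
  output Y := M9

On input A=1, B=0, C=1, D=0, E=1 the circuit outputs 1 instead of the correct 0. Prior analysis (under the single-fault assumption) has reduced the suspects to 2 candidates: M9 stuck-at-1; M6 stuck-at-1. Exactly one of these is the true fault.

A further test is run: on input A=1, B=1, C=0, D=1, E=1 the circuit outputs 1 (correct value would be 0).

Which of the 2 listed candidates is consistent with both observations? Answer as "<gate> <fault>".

M9 stuck-at-1

Evaluate each candidate on input A=1, B=1, C=0, D=1, E=1:
  M9 stuck-at-1: M1=1, M2=1, M3=0, M4=0, M5=1, M6=0, M7=1, M8=0, M9=1 [stuck-at-1] → 1 — matches
  M6 stuck-at-1: M1=1, M2=1, M3=0, M4=0, M5=1, M6=1 [stuck-at-1], M7=1, M8=0, M9=0 → 0 — eliminated
Only M9 stuck-at-1 reproduces the observed 1.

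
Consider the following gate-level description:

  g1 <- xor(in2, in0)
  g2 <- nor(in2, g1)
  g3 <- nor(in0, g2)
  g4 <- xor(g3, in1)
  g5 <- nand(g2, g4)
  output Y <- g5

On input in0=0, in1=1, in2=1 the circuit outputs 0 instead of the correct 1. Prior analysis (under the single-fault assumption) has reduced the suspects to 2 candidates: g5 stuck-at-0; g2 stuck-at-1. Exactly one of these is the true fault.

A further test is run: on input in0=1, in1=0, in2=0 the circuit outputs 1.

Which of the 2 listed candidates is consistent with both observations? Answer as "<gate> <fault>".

g2 stuck-at-1

Evaluate each candidate on input in0=1, in1=0, in2=0:
  g5 stuck-at-0: g1=1, g2=0, g3=0, g4=0, g5=0 [stuck-at-0] → 0 — eliminated
  g2 stuck-at-1: g1=1, g2=1 [stuck-at-1], g3=0, g4=0, g5=1 → 1 — matches
Only g2 stuck-at-1 reproduces the observed 1.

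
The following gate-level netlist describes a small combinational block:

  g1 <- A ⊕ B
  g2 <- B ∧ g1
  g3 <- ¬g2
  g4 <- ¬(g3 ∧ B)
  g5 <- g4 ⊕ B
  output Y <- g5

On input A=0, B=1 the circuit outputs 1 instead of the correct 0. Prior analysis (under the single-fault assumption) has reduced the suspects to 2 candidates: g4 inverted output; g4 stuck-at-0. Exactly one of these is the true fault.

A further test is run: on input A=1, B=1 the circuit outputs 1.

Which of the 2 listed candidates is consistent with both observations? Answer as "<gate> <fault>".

Evaluate each candidate on input A=1, B=1:
  g4 inverted output: g1=0, g2=0, g3=1, g4=1 [inverted output], g5=0 → 0 — eliminated
  g4 stuck-at-0: g1=0, g2=0, g3=1, g4=0 [stuck-at-0], g5=1 → 1 — matches
Only g4 stuck-at-0 reproduces the observed 1.

g4 stuck-at-0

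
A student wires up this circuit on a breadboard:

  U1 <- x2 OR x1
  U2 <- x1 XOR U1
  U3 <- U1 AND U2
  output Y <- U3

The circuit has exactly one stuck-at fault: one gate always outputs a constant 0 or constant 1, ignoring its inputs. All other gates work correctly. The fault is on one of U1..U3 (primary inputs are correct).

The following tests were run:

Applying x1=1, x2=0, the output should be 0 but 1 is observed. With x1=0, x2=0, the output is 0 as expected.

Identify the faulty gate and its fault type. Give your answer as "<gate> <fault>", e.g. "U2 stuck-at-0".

Fault-free values for test 1 (x1=1, x2=0): U1=1, U2=0, U3=0, giving Y=0. Observed 1.
Test 1: faults giving observed 1 are {U2 stuck-at-1, U3 stuck-at-1}.
Test 2 (x1=0, x2=0): fault-free U1=0, U2=0, U3=0 → 0; observed 0. Eliminates U3 stuck-at-1.
Only U2 stuck-at-1 is consistent with every test.

U2 stuck-at-1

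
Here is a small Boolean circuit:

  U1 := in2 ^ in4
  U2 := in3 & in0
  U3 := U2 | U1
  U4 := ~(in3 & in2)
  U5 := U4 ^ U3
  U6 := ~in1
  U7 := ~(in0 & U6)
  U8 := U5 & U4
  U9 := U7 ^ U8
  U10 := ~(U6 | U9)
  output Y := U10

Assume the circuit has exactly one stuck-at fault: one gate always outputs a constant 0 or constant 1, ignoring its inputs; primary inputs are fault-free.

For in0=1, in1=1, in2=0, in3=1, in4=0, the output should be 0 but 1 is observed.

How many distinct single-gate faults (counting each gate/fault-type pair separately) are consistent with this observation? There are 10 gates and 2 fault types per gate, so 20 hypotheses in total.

7

Fault-free: U1=0, U2=1, U3=1, U4=1, U5=0, U6=0, U7=1, U8=0, U9=1, U10=0 → 0. Observed 1.
  U1: none of the 2 fault types match ✗
  U2: stuck-at-0 ✓; others ✗
  U3: stuck-at-0 ✓; others ✗
  U4: none of the 2 fault types match ✗
  U5: stuck-at-1 ✓; others ✗
  U6: none of the 2 fault types match ✗
  U7: stuck-at-0 ✓; others ✗
  U8: stuck-at-1 ✓; others ✗
  U9: stuck-at-0 ✓; others ✗
  U10: stuck-at-1 ✓; others ✗
Consistent faults: {U2 stuck-at-0, U3 stuck-at-0, U5 stuck-at-1, U7 stuck-at-0, U8 stuck-at-1, U9 stuck-at-0, U10 stuck-at-1} — 7 in all.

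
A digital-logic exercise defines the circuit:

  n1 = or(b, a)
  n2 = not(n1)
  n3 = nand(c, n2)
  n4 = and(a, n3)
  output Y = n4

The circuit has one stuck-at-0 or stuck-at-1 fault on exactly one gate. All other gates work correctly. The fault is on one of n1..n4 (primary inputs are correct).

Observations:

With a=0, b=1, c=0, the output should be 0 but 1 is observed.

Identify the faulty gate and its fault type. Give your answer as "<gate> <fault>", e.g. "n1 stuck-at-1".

n4 stuck-at-1

Fault-free values for test 1 (a=0, b=1, c=0): n1=1, n2=0, n3=1, n4=0, giving Y=0. Observed 1.
Test 1: faults giving observed 1 are {n4 stuck-at-1}.
Only n4 stuck-at-1 is consistent with every test.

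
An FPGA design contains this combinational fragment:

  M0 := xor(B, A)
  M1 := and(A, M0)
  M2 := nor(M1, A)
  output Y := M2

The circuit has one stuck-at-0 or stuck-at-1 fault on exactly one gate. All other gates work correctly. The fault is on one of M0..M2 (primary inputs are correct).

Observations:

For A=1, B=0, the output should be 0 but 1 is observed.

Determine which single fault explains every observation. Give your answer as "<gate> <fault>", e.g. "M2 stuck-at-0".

M2 stuck-at-1

Fault-free values for test 1 (A=1, B=0): M0=1, M1=1, M2=0, giving Y=0. Observed 1.
Test 1: faults giving observed 1 are {M2 stuck-at-1}.
Only M2 stuck-at-1 is consistent with every test.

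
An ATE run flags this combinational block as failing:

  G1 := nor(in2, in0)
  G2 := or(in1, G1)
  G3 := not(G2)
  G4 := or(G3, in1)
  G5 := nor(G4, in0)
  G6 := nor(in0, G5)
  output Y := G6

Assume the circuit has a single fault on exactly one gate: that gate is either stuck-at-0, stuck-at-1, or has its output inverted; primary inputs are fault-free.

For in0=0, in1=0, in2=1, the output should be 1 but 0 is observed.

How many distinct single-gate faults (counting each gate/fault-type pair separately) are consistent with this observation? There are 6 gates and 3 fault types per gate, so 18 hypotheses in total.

12

Fault-free: G1=0, G2=0, G3=1, G4=1, G5=0, G6=1 → 1. Observed 0.
  G1: stuck-at-1, inverted output ✓; others ✗
  G2: stuck-at-1, inverted output ✓; others ✗
  G3: stuck-at-0, inverted output ✓; others ✗
  G4: stuck-at-0, inverted output ✓; others ✗
  G5: stuck-at-1, inverted output ✓; others ✗
  G6: stuck-at-0, inverted output ✓; others ✗
Consistent faults: {G1 stuck-at-1, G1 inverted output, G2 stuck-at-1, G2 inverted output, G3 stuck-at-0, G3 inverted output, G4 stuck-at-0, G4 inverted output, G5 stuck-at-1, G5 inverted output, G6 stuck-at-0, G6 inverted output} — 12 in all.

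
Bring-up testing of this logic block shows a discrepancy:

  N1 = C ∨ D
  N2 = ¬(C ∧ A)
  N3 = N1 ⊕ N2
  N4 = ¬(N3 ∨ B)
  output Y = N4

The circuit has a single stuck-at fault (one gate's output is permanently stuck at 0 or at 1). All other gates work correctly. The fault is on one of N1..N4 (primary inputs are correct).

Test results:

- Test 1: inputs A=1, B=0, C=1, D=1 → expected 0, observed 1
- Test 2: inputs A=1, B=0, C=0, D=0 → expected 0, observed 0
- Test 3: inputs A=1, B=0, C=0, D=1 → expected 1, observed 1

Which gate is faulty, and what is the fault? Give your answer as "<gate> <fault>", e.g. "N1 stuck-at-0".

Fault-free values for test 1 (A=1, B=0, C=1, D=1): N1=1, N2=0, N3=1, N4=0, giving Y=0. Observed 1.
Test 1: faults giving observed 1 are {N1 stuck-at-0, N2 stuck-at-1, N3 stuck-at-0, N4 stuck-at-1}.
Test 2 (A=1, B=0, C=0, D=0): fault-free N1=0, N2=1, N3=1, N4=0 → 0; observed 0. Eliminates N3 stuck-at-0, N4 stuck-at-1.
Test 3 (A=1, B=0, C=0, D=1): fault-free N1=1, N2=1, N3=0, N4=1 → 1; observed 1. Eliminates N1 stuck-at-0.
Only N2 stuck-at-1 is consistent with every test.

N2 stuck-at-1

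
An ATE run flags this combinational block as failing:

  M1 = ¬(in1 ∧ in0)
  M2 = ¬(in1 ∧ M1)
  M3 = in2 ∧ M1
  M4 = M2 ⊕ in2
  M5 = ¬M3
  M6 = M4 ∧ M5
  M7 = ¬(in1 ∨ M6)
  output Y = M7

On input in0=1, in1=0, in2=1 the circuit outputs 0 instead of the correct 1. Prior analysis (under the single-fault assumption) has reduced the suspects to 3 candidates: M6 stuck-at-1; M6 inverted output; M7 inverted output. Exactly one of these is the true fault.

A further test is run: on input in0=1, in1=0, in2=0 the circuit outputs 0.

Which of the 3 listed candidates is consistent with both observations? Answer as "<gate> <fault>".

Evaluate each candidate on input in0=1, in1=0, in2=0:
  M6 stuck-at-1: M1=1, M2=1, M3=0, M4=1, M5=1, M6=1 [stuck-at-1], M7=0 → 0 — matches
  M6 inverted output: M1=1, M2=1, M3=0, M4=1, M5=1, M6=0 [inverted output], M7=1 → 1 — eliminated
  M7 inverted output: M1=1, M2=1, M3=0, M4=1, M5=1, M6=1, M7=1 [inverted output] → 1 — eliminated
Only M6 stuck-at-1 reproduces the observed 0.

M6 stuck-at-1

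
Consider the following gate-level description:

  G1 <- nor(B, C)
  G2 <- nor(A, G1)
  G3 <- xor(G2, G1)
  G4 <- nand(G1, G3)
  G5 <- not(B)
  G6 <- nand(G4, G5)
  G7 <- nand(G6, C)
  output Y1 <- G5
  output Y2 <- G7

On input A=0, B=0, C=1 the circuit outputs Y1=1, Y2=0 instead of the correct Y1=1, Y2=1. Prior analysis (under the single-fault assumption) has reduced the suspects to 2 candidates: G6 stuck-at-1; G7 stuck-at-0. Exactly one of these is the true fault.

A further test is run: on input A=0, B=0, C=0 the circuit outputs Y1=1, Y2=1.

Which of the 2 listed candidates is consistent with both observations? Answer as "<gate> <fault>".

G6 stuck-at-1

Evaluate each candidate on input A=0, B=0, C=0:
  G6 stuck-at-1: G1=1, G2=0, G3=1, G4=0, G5=1, G6=1 [stuck-at-1], G7=1 → Y1=1, Y2=1 — matches
  G7 stuck-at-0: G1=1, G2=0, G3=1, G4=0, G5=1, G6=1, G7=0 [stuck-at-0] → Y1=1, Y2=0 — eliminated
Only G6 stuck-at-1 reproduces the observed Y1=1, Y2=1.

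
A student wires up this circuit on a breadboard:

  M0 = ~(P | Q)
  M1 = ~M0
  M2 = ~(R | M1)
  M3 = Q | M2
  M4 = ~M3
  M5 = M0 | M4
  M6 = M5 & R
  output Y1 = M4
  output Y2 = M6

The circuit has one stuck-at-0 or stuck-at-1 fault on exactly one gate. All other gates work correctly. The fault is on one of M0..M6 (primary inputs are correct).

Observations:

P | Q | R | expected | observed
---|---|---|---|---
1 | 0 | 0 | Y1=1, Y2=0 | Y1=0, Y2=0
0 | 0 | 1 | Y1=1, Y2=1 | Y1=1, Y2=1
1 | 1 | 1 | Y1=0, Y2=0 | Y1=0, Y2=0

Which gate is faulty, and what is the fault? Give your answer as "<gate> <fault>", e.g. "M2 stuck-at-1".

Fault-free values for test 1 (P=1, Q=0, R=0): M0=0, M1=1, M2=0, M3=0, M4=1, M5=1, M6=0, giving Y1=1, Y2=0. Observed Y1=0, Y2=0.
Test 1: faults giving observed Y1=0, Y2=0 are {M0 stuck-at-1, M1 stuck-at-0, M2 stuck-at-1, M3 stuck-at-1, M4 stuck-at-0}.
Test 2 (P=0, Q=0, R=1): fault-free M0=1, M1=0, M2=0, M3=0, M4=1, M5=1, M6=1 → Y1=1, Y2=1; observed Y1=1, Y2=1. Eliminates M2 stuck-at-1, M3 stuck-at-1, M4 stuck-at-0.
Test 3 (P=1, Q=1, R=1): fault-free M0=0, M1=1, M2=0, M3=1, M4=0, M5=0, M6=0 → Y1=0, Y2=0; observed Y1=0, Y2=0. Eliminates M0 stuck-at-1.
Only M1 stuck-at-0 is consistent with every test.

M1 stuck-at-0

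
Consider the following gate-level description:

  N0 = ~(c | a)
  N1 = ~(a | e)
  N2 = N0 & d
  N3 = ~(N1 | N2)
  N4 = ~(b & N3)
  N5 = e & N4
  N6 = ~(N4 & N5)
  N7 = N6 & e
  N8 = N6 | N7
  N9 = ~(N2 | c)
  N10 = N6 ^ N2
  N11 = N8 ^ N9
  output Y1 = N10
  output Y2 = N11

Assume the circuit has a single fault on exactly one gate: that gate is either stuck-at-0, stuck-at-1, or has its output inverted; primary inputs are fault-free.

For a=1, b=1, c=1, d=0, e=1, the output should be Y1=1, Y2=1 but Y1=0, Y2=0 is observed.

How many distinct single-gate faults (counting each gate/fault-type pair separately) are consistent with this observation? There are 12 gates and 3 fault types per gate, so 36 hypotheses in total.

8

Fault-free: N0=0, N1=0, N2=0, N3=1, N4=0, N5=0, N6=1, N7=1, N8=1, N9=0, N10=1, N11=1 → Y1=1, Y2=1. Observed Y1=0, Y2=0.
  N0: none of the 3 fault types match ✗
  N1: stuck-at-1, inverted output ✓; others ✗
  N2: none of the 3 fault types match ✗
  N3: stuck-at-0, inverted output ✓; others ✗
  N4: stuck-at-1, inverted output ✓; others ✗
  N5: none of the 3 fault types match ✗
  N6: stuck-at-0, inverted output ✓; others ✗
  N7: none of the 3 fault types match ✗
  N8: none of the 3 fault types match ✗
  N9: none of the 3 fault types match ✗
  N10: none of the 3 fault types match ✗
  N11: none of the 3 fault types match ✗
Consistent faults: {N1 stuck-at-1, N1 inverted output, N3 stuck-at-0, N3 inverted output, N4 stuck-at-1, N4 inverted output, N6 stuck-at-0, N6 inverted output} — 8 in all.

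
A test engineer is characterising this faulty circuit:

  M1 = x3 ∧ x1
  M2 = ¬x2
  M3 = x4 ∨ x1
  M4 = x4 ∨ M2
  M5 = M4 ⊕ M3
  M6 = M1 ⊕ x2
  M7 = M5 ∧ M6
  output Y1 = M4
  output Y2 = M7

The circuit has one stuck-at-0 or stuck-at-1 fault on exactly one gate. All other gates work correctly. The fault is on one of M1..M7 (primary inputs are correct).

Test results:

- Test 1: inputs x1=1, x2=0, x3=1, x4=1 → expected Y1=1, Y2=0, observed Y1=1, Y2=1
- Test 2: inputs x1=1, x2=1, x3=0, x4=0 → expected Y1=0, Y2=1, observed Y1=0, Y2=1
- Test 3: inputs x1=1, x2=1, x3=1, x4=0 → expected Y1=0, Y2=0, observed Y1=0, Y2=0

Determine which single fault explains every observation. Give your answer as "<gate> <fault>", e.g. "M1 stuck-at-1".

M5 stuck-at-1

Fault-free values for test 1 (x1=1, x2=0, x3=1, x4=1): M1=1, M2=1, M3=1, M4=1, M5=0, M6=1, M7=0, giving Y1=1, Y2=0. Observed Y1=1, Y2=1.
Test 1: faults giving observed Y1=1, Y2=1 are {M3 stuck-at-0, M5 stuck-at-1, M7 stuck-at-1}.
Test 2 (x1=1, x2=1, x3=0, x4=0): fault-free M1=0, M2=0, M3=1, M4=0, M5=1, M6=1, M7=1 → Y1=0, Y2=1; observed Y1=0, Y2=1. Eliminates M3 stuck-at-0.
Test 3 (x1=1, x2=1, x3=1, x4=0): fault-free M1=1, M2=0, M3=1, M4=0, M5=1, M6=0, M7=0 → Y1=0, Y2=0; observed Y1=0, Y2=0. Eliminates M7 stuck-at-1.
Only M5 stuck-at-1 is consistent with every test.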